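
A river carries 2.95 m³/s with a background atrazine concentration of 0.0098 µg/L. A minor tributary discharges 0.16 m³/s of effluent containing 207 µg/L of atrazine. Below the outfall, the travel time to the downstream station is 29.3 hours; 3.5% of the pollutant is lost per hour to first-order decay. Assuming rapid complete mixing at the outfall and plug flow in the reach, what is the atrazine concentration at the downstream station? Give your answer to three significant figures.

Conservation of mass: C = (2.950·0.009800 + 0.1600·207.0) / 3.110 = 33.15/3.110 = 10.66 µg/L.
3.5%/h lost → k = −ln(1 − 0.035) = 0.03563 h⁻¹.
Applying C = C₀e^(−kt): 10.66 × 0.3521 = 3.753 µg/L.

3.75 µg/L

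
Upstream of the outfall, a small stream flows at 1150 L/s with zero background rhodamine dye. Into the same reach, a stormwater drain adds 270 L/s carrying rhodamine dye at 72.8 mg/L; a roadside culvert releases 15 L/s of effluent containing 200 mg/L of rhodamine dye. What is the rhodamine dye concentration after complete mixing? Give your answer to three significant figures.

Mixed concentration C = ΣQC/ΣQ = (1150·0 + 270.0·72.80 + 15.00·200.0) / 1435 = 22660/1435 = 15.79 mg/L.

15.8 mg/L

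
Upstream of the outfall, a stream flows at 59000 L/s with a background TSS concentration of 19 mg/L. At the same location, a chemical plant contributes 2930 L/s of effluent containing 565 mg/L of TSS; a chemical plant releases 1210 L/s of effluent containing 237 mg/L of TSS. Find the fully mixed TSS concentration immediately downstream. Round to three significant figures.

Mass balance: C = (59000·19.00 + 2930·565.0 + 1210·237.0) / 63140 = 3063000/63140 = 48.51 mg/L.

48.5 mg/L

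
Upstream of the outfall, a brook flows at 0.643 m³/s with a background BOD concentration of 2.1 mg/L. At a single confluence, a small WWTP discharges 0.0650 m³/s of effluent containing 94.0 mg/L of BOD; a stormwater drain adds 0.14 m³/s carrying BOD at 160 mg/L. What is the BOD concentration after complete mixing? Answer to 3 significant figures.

35.2 mg/L

Conservation of mass: C = (0.6430·2.100 + 0.06500·94.00 + 0.1400·160.0) / 0.8480 = 29.86/0.8480 = 35.21 mg/L.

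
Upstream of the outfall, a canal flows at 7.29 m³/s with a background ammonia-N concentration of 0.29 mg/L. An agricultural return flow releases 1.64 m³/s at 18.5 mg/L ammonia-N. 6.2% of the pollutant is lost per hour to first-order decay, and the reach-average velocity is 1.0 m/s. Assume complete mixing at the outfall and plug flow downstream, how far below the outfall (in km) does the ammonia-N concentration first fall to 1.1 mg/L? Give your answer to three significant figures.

Mixed concentration C = ΣQC/ΣQ = (7.290·0.2900 + 1.640·18.50) / 8.930 = 32.45/8.930 = 3.634 mg/L.
6.2%/h lost → k = −ln(1 − 0.062) = 0.06401 h⁻¹.
Set 3.634·exp(−k·t) = 1.1 → t = ln(3.634/1.1)/k = 67220 s = 18.67 h.
Distance = v·t = 1.0·67220 = 67220 m = 67.22 km.

67.2 km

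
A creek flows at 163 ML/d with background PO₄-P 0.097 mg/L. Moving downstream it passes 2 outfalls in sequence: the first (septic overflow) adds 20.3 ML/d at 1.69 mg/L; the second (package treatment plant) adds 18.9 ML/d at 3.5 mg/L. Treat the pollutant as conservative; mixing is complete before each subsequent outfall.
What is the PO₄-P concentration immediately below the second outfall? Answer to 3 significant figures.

0.575 mg/L

Outfall 1: combined Q = 183.3 ML/d; C = (163.0·0.09700 + 20.30·1.690)/183.3 = 0.2734 mg/L.
Outfall 2: combined Q = 202.2 ML/d; C = (183.3·0.2734 + 18.90·3.500)/202.2 = 0.5750 mg/L.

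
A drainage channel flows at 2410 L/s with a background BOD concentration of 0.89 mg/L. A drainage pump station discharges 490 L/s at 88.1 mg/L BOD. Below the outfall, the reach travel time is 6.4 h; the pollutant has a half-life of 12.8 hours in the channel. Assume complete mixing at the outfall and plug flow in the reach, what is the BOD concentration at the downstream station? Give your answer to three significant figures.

11.0 mg/L

Conservation of mass: C = (2410·0.8900 + 490.0·88.10) / 2900 = 45310/2900 = 15.63 mg/L.
Half-life 12.8 h → k = ln 2 / 12.8 = 0.05415 h⁻¹ = 1.300 d⁻¹.
Applying C = C₀e^(−kt): 15.63 × 0.7071 = 11.05 mg/L.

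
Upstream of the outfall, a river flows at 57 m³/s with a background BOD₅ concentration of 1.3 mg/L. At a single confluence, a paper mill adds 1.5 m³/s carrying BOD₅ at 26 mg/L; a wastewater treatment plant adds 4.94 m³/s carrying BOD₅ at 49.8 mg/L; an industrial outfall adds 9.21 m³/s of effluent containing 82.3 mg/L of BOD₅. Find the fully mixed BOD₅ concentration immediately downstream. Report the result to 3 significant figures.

Conservation of mass: C = (57.00·1.300 + 1.500·26.00 + 4.940·49.80 + 9.210·82.30) / 72.65 = 1117/72.65 = 15.38 mg/L.

15.4 mg/L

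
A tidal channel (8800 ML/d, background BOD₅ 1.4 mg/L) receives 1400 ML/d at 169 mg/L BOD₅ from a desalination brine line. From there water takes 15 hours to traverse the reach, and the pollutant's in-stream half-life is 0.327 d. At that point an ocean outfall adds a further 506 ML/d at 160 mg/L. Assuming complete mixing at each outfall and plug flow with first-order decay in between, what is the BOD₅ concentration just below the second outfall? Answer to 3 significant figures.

Mixed concentration C = ΣQC/ΣQ = (8800·1.400 + 1400·169.0) / 10200 = 248900/10200 = 24.40 mg/L; combined flow 10200 ML/d.
Half-life 0.327 d → k = ln 2 / 0.327 = 2.120 d⁻¹.
After decay, C = 24.40 × e^(−kt) = 24.40 × 0.2659 = 6.488 mg/L.
At the second outfall, C = (10200·6.488 + 506.0·160.0) / (10200 + 506.0) = 13.74 mg/L.

13.7 mg/L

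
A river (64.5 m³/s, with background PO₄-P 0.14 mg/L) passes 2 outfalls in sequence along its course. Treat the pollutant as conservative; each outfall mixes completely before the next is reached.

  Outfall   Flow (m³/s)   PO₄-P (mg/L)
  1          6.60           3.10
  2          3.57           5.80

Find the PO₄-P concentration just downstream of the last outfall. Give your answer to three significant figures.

0.672 mg/L

After outfall 1: Q = 64.50 + 6.600 = 71.10 m³/s; C = (64.50·0.1400 + 6.600·3.100)/71.10 = 0.4148 mg/L.
After outfall 2: Q = 71.10 + 3.570 = 74.67 m³/s; C = (71.10·0.4148 + 3.570·5.800)/74.67 = 0.6722 mg/L.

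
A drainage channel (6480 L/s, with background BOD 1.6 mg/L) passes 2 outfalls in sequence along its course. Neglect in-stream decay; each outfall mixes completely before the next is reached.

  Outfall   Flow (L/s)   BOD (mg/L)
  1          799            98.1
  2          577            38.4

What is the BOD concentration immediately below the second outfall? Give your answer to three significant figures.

Below outfall 1: Q → 7279 L/s, C = (6480·1.600 + 799.0·98.10)/7279 = 12.19 mg/L.
Below outfall 2: Q → 7856 L/s, C = (7279·12.19 + 577.0·38.40)/7856 = 14.12 mg/L.

14.1 mg/L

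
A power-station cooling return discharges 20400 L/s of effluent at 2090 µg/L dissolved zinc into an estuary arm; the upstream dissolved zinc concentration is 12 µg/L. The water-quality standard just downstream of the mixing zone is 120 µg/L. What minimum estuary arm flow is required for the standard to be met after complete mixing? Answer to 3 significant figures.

Set C_mix = 120: (Q·12.00 + 20400·2090) / (Q + 20400) = 120
→ Q = 20400·(2090 − 120)/(120 − 12.00) = 372100 L/s.

372000 L/s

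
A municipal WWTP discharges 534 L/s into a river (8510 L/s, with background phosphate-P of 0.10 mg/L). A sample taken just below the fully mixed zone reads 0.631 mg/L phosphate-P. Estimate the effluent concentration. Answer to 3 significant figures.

9.09 mg/L

Mass balance: 8510·0.1000 + 534.0·Cₑ = 9044·0.6310
→ Cₑ = (9044·0.6310 − 8510·0.1000) / 534.0 = 9.093 mg/L.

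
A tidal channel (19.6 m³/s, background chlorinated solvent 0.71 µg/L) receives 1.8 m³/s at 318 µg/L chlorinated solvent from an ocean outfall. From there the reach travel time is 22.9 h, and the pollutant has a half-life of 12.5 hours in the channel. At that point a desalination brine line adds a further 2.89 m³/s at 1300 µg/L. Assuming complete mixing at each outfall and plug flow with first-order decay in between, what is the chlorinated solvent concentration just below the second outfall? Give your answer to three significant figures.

161 µg/L

Mass balance: C = (19.60·0.7100 + 1.800·318.0) / 21.40 = 586.3/21.40 = 27.40 µg/L; combined flow 21.40 m³/s.
Half-life 12.5 h → k = ln 2 / 12.5 = 0.05545 h⁻¹ = 1.331 d⁻¹.
Decay over the reach: 27.40·exp(−kt) = 27.40·0.2809 = 7.695 µg/L.
At the second outfall, C = (21.40·7.695 + 2.890·1300) / (21.40 + 2.890) = 161.5 µg/L.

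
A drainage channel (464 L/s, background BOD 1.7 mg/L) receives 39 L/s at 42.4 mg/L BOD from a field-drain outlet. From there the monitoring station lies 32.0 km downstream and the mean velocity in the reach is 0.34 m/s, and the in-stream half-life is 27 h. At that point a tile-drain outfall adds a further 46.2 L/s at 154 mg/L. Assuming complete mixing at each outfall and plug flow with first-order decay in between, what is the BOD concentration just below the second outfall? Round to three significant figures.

Mixed concentration C = ΣQC/ΣQ = (464.0·1.700 + 39.00·42.40) / 503.0 = 2442/503.0 = 4.856 mg/L; combined flow 503.0 L/s.
Travel time t = 32.0·1000 / 0.34 = 94120 s = 26.14 h.
Half-life 27 h → k = ln 2 / 27 = 0.02567 h⁻¹ = 0.6161 d⁻¹.
After decay, C = 4.856 × e^(−kt) = 4.856 × 0.5111 = 2.482 mg/L.
Second outfall: C = (503.0·2.482 + 46.20·154.0)/549.2 = 15.23 mg/L.

15.2 mg/L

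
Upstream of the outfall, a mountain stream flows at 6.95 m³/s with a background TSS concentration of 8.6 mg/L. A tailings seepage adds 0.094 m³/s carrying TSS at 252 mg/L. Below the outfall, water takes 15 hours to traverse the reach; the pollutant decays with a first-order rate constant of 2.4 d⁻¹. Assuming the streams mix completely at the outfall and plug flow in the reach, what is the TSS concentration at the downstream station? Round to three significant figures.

After mixing, C = (6.950·8.600 + 0.09400·252.0) / 7.044 = 83.46/7.044 = 11.85 mg/L.
First-order decay: C = 11.85·exp(−k·t) = 11.85·0.2231 = 2.644 mg/L.

2.64 mg/L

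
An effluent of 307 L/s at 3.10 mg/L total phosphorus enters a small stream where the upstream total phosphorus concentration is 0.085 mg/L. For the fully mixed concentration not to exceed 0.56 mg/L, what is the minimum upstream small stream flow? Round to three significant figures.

1640 L/s

Set C_mix = 0.56: (Q·0.08500 + 307.0·3.100) / (Q + 307.0) = 0.56
→ Q = 307.0·(3.100 − 0.56)/(0.56 − 0.08500) = 1642 L/s.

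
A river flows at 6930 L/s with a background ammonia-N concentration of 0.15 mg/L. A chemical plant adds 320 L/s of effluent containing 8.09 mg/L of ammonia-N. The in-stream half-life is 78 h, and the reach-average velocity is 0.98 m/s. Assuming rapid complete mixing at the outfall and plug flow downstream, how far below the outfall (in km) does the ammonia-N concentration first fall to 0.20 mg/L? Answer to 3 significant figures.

364 km

Conservation of mass: C = (6930·0.1500 + 320.0·8.090) / 7250 = 3628/7250 = 0.5005 mg/L.
Half-life 78 h → k = ln 2 / 78 = 0.008887 h⁻¹ = 0.2133 d⁻¹.
Set 0.5005·exp(−k·t) = 0.20 → t = ln(0.5005/0.20)/k = 371600 s = 103.2 h.
Distance = v·t = 0.98·371600 = 364100 m = 364.1 km.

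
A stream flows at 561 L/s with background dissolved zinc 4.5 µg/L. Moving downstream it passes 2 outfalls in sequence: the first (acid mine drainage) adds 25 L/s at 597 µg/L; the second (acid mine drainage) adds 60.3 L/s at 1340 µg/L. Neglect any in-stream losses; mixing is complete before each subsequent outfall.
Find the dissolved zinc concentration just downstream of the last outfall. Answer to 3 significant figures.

Below outfall 1: Q → 586.0 L/s, C = (561.0·4.500 + 25.00·597.0)/586.0 = 29.78 µg/L.
Below outfall 2: Q → 646.3 L/s, C = (586.0·29.78 + 60.30·1340)/646.3 = 152.0 µg/L.

152 µg/L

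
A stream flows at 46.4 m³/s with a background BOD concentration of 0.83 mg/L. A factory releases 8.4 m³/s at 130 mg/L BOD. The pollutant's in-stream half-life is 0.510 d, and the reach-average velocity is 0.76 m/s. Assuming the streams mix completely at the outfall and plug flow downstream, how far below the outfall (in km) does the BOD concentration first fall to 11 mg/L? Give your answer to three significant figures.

Mass balance: C = (46.40·0.8300 + 8.400·130.0) / 54.80 = 1131/54.80 = 20.63 mg/L.
Half-life 0.510 d → k = ln 2 / 0.510 = 1.359 d⁻¹.
Set 20.63·exp(−k·t) = 11 → t = ln(20.63/11)/k = 39980 s = 11.10 h.
Distance = v·t = 0.76·39980 = 30380 m = 30.38 km.

30.4 km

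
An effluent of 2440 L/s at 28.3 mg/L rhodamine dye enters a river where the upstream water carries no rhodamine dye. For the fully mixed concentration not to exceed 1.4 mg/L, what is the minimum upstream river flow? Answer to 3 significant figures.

Set C_mix = 1.4: (Q·0 + 2440·28.30) / (Q + 2440) = 1.4
→ Q = 2440·(28.30 − 1.4)/(1.4 − 0) = 46880 L/s.

46900 L/s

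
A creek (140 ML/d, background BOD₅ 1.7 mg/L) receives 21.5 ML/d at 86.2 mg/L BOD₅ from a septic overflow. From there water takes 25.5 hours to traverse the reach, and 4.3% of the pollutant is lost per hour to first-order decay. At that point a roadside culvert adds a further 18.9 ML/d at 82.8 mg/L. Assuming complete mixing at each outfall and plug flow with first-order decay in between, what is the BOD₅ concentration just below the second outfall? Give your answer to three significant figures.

After mixing, C = (140.0·1.700 + 21.50·86.20) / 161.5 = 2091/161.5 = 12.95 mg/L; combined flow 161.5 ML/d.
4.3%/h lost → k = −ln(1 − 0.043) = 0.04395 h⁻¹.
First-order decay: C = 12.95·exp(−k·t) = 12.95·0.3260 = 4.222 mg/L.
At the second outfall, C = (161.5·4.222 + 18.90·82.80) / (161.5 + 18.90) = 12.45 mg/L.

12.5 mg/L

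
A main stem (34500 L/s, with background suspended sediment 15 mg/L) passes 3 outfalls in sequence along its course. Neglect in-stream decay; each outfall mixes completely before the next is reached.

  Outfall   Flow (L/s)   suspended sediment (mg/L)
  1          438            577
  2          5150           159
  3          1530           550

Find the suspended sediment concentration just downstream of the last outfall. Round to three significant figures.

58.4 mg/L

Below outfall 1: Q → 34940 L/s, C = (34500·15.00 + 438.0·577.0)/34940 = 22.05 mg/L.
Below outfall 2: Q → 40090 L/s, C = (34940·22.05 + 5150·159.0)/40090 = 39.64 mg/L.
Below outfall 3: Q → 41620 L/s, C = (40090·39.64 + 1530·550.0)/41620 = 58.40 mg/L.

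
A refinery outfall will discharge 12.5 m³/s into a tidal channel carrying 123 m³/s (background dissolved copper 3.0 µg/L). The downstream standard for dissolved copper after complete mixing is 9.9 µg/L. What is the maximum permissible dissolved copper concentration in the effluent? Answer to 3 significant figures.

At the limit, (Qr·Cr + Qe·Cₑ)/(Qr + Qe) = 9.9:
Cₑ = (135.5·9.9 − 123.0·3.000) / 12.50 = 77.80 µg/L.

77.8 µg/L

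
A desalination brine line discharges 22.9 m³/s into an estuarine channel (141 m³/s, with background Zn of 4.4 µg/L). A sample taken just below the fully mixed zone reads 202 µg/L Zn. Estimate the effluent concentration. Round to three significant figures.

1420 µg/L

Mass balance: 141.0·4.400 + 22.90·Cₑ = 163.9·202.0
→ Cₑ = (163.9·202.0 − 141.0·4.400) / 22.90 = 1419 µg/L.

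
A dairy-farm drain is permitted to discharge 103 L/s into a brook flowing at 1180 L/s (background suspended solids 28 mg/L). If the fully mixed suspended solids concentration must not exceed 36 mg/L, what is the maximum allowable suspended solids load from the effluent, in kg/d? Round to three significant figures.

1140 kg/d

Mass balance at the limit: 1180·28.00 + 103.0·Cₑ = 1283·36 → Cₑ = 127.7 mg/L.
103.0 L/s = 0.1030 m³/s. Load = 0.1030 m³/s × 127.7 g/m³ × 86 400 s/d = 1136 kg/d.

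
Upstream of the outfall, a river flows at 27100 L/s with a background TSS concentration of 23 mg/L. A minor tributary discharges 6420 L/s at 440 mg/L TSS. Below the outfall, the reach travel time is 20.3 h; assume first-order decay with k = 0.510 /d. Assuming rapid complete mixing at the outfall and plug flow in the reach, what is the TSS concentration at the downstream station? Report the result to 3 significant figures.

Mass balance: C = (27100·23.00 + 6420·440.0) / 33520 = 3448000/33520 = 102.9 mg/L.
Decay over the reach: 102.9·exp(−kt) = 102.9·0.6496 = 66.82 mg/L.

66.8 mg/L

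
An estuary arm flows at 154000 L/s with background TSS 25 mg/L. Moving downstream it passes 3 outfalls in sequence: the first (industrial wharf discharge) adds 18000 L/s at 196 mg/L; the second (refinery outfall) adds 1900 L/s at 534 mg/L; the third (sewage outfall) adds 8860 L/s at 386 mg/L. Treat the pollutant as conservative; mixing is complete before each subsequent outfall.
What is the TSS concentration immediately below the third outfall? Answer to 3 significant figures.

64.6 mg/L

After outfall 1: Q = 154000 + 18000 = 172000 L/s; C = (154000·25.00 + 18000·196.0)/172000 = 42.90 mg/L.
After outfall 2: Q = 172000 + 1900 = 173900 L/s; C = (172000·42.90 + 1900·534.0)/173900 = 48.26 mg/L.
After outfall 3: Q = 173900 + 8860 = 182800 L/s; C = (173900·48.26 + 8860·386.0)/182800 = 64.63 mg/L.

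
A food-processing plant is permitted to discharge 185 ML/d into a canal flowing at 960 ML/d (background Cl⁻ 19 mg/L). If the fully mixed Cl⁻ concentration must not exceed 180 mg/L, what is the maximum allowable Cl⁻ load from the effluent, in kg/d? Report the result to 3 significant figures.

188000 kg/d

Mass balance at the limit: 960.0·19.00 + 185.0·Cₑ = 1145·180 → Cₑ = 1015 mg/L.
185.0 ML/d = 2.141 m³/s. Load = 2.141 m³/s × 1015 g/m³ × 86 400 s/d = 187900 kg/d.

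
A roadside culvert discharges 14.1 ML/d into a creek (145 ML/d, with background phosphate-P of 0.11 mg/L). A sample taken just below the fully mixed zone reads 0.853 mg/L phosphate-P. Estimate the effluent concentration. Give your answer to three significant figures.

Mass balance: 145.0·0.1100 + 14.10·Cₑ = 159.1·0.8530
→ Cₑ = (159.1·0.8530 − 145.0·0.1100) / 14.10 = 8.494 mg/L.

8.49 mg/L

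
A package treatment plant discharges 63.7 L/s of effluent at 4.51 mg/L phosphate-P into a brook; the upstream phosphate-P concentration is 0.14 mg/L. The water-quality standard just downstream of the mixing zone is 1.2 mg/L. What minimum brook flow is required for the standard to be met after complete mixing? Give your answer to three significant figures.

Set C_mix = 1.2: (Q·0.1400 + 63.70·4.510) / (Q + 63.70) = 1.2
→ Q = 63.70·(4.510 − 1.2)/(1.2 − 0.1400) = 198.9 L/s.

199 L/s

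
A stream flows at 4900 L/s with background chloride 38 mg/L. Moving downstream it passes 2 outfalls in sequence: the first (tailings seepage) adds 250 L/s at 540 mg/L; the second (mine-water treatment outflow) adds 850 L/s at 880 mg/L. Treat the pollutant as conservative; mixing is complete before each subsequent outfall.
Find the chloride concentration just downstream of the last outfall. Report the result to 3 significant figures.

Below outfall 1: Q → 5150 L/s, C = (4900·38.00 + 250.0·540.0)/5150 = 62.37 mg/L.
Below outfall 2: Q → 6000 L/s, C = (5150·62.37 + 850.0·880.0)/6000 = 178.2 mg/L.

178 mg/L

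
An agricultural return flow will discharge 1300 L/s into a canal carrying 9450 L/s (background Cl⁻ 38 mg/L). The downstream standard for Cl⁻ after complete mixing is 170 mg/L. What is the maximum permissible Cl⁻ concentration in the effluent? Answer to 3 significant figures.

1130 mg/L

At the limit, (Qr·Cr + Qe·Cₑ)/(Qr + Qe) = 170:
Cₑ = (10750·170 − 9450·38.00) / 1300 = 1130 mg/L.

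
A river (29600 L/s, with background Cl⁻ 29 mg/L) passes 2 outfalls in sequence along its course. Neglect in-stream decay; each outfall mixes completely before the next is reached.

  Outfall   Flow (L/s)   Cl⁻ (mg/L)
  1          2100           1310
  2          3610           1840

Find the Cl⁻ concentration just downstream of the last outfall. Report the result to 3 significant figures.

290 mg/L

After outfall 1: Q = 29600 + 2100 = 31700 L/s; C = (29600·29.00 + 2100·1310)/31700 = 113.9 mg/L.
After outfall 2: Q = 31700 + 3610 = 35310 L/s; C = (31700·113.9 + 3610·1840)/35310 = 290.3 mg/L.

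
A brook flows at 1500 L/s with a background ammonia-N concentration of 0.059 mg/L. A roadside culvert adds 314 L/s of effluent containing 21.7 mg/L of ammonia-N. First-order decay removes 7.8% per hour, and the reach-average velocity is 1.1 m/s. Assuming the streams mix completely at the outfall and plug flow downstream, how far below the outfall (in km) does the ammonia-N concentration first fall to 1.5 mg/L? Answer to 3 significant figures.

45.4 km

Conservation of mass: C = (1500·0.05900 + 314.0·21.70) / 1814 = 6902/1814 = 3.805 mg/L.
7.8%/h lost → k = −ln(1 − 0.078) = 0.08121 h⁻¹.
Set 3.805·exp(−k·t) = 1.5 → t = ln(3.805/1.5)/k = 41260 s = 11.46 h.
Distance = v·t = 1.1·41260 = 45390 m = 45.39 km.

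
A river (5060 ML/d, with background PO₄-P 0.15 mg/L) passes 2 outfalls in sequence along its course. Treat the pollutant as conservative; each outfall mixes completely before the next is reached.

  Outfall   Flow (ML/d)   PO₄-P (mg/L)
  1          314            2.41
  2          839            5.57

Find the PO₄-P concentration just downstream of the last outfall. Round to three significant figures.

0.996 mg/L

Below outfall 1: Q → 5374 ML/d, C = (5060·0.1500 + 314.0·2.410)/5374 = 0.2821 mg/L.
Below outfall 2: Q → 6213 ML/d, C = (5374·0.2821 + 839.0·5.570)/6213 = 0.9961 mg/L.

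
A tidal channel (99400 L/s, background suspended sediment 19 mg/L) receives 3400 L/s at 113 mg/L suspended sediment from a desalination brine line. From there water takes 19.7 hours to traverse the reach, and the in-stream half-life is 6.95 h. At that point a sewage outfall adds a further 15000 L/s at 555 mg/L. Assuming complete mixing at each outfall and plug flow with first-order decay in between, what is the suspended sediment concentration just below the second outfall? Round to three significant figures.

Mixed concentration C = ΣQC/ΣQ = (99400·19.00 + 3400·113.0) / 102800 = 2273000/102800 = 22.11 mg/L; combined flow 102800 L/s.
Half-life 6.95 h → k = ln 2 / 6.95 = 0.09973 h⁻¹ = 2.394 d⁻¹.
After decay, C = 22.11 × e^(−kt) = 22.11 × 0.1402 = 3.099 mg/L.
Second outfall: C = (102800·3.099 + 15000·555.0)/117800 = 73.38 mg/L.

73.4 mg/L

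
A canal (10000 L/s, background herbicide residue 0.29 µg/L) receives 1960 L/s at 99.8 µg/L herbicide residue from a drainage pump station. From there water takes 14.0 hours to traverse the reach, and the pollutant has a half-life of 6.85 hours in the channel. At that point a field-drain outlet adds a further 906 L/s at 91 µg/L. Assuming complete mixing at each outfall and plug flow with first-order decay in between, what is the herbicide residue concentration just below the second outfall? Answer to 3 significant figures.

10.1 µg/L

After mixing, C = (10000·0.2900 + 1960·99.80) / 11960 = 198500/11960 = 16.60 µg/L; combined flow 11960 L/s.
Half-life 6.85 h → k = ln 2 / 6.85 = 0.1012 h⁻¹ = 2.429 d⁻¹.
Applying C = C₀e^(−kt): 16.60 × 0.2425 = 4.025 µg/L.
Second outfall: C = (11960·4.025 + 906.0·91.00)/12870 = 10.15 µg/L.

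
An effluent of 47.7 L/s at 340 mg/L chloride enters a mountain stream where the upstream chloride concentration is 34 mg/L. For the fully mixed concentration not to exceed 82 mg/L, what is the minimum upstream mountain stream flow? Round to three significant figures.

256 L/s

Set C_mix = 82: (Q·34.00 + 47.70·340.0) / (Q + 47.70) = 82
→ Q = 47.70·(340.0 − 82)/(82 − 34.00) = 256.4 L/s.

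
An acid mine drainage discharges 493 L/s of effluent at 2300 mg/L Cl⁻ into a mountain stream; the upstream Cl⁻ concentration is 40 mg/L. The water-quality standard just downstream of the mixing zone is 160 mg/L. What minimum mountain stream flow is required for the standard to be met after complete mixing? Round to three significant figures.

Set C_mix = 160: (Q·40.00 + 493.0·2300) / (Q + 493.0) = 160
→ Q = 493.0·(2300 − 160)/(160 − 40.00) = 8792 L/s.

8790 L/s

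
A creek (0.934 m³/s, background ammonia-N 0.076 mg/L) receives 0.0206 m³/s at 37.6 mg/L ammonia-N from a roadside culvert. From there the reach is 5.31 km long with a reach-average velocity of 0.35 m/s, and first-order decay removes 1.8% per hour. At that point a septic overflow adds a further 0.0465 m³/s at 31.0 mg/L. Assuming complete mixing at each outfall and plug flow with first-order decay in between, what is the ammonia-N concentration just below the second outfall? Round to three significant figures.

Mixed concentration C = ΣQC/ΣQ = (0.9340·0.07600 + 0.02060·37.60) / 0.9546 = 0.8455/0.9546 = 0.8858 mg/L; combined flow 0.9546 m³/s.
Travel time t = 5.31·1000 / 0.35 = 15170 s = 4.214 h.
1.8%/h lost → k = −ln(1 − 0.018) = 0.01816 h⁻¹.
After decay, C = 0.8858 × e^(−kt) = 0.8858 × 0.9263 = 0.8205 mg/L.
At the second outfall, C = (0.9546·0.8205 + 0.04650·31.00) / (0.9546 + 0.04650) = 2.222 mg/L.

2.22 mg/L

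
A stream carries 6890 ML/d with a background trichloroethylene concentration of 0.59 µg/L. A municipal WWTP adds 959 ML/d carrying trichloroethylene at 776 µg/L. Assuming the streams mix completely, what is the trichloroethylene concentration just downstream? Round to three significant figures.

After mixing, C = (6890·0.5900 + 959.0·776.0) / 7849 = 748200/7849 = 95.33 µg/L.

95.3 µg/L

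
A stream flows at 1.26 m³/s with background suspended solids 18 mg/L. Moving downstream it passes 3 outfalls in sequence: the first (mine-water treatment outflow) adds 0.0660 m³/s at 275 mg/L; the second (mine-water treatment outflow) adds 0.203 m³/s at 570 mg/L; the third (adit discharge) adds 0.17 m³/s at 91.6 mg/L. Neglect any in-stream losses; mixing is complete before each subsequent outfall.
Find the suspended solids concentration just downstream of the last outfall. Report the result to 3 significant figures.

101 mg/L

After outfall 1: Q = 1.260 + 0.06600 = 1.326 m³/s; C = (1.260·18.00 + 0.06600·275.0)/1.326 = 30.79 mg/L.
After outfall 2: Q = 1.326 + 0.2030 = 1.529 m³/s; C = (1.326·30.79 + 0.2030·570.0)/1.529 = 102.4 mg/L.
After outfall 3: Q = 1.529 + 0.1700 = 1.699 m³/s; C = (1.529·102.4 + 0.1700·91.60)/1.699 = 101.3 mg/L.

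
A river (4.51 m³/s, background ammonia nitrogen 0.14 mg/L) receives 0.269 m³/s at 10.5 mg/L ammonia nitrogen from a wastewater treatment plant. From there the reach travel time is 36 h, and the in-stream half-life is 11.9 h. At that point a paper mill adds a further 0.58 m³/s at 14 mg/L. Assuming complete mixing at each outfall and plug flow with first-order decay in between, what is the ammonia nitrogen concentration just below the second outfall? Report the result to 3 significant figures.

1.59 mg/L

After mixing, C = (4.510·0.1400 + 0.2690·10.50) / 4.779 = 3.456/4.779 = 0.7231 mg/L; combined flow 4.779 m³/s.
Half-life 11.9 h → k = ln 2 / 11.9 = 0.05825 h⁻¹ = 1.398 d⁻¹.
Decay over the reach: 0.7231·exp(−kt) = 0.7231·0.1228 = 0.08883 mg/L.
Second outfall: C = (4.779·0.08883 + 0.5800·14.00)/5.359 = 1.594 mg/L.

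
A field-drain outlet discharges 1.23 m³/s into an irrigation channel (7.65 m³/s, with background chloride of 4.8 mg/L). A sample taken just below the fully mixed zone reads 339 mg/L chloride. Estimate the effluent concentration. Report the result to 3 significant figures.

Mass balance: 7.650·4.800 + 1.230·Cₑ = 8.880·339.0
→ Cₑ = (8.880·339.0 − 7.650·4.800) / 1.230 = 2418 mg/L.

2420 mg/L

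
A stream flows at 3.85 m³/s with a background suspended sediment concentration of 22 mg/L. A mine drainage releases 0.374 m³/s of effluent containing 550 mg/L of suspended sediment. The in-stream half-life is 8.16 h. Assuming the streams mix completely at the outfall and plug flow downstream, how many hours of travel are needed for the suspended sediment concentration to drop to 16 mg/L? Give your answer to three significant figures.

17.2 h

Flow-weighted average: C = (3.850·22.00 + 0.3740·550.0) / 4.224 = 290.4/4.224 = 68.75 mg/L.
Half-life 8.16 h → k = ln 2 / 8.16 = 0.08494 h⁻¹ = 2.039 d⁻¹.
68.75·exp(−k·t) = 16 → t = ln(68.75/16)/k = 61790 s = 17.16 h.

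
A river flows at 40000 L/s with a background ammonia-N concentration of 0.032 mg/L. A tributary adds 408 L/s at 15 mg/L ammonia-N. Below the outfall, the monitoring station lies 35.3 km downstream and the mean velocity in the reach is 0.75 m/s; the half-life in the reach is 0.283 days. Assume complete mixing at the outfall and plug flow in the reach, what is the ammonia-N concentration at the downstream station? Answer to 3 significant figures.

Mass balance: C = (40000·0.03200 + 408.0·15.00) / 40410 = 7400/40410 = 0.1831 mg/L.
Travel time t = 35.3·1000 / 0.75 = 47070 s = 13.07 h.
Half-life 0.283 d → k = ln 2 / 0.283 = 2.449 d⁻¹.
Applying C = C₀e^(−kt): 0.1831 × 0.2634 = 0.04823 mg/L.

0.0482 mg/L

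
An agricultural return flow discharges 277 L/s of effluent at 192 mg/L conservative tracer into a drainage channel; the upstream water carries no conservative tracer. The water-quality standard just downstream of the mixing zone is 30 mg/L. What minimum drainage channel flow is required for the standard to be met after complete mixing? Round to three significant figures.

Set C_mix = 30: (Q·0 + 277.0·192.0) / (Q + 277.0) = 30
→ Q = 277.0·(192.0 − 30)/(30 − 0) = 1496 L/s.

1500 L/s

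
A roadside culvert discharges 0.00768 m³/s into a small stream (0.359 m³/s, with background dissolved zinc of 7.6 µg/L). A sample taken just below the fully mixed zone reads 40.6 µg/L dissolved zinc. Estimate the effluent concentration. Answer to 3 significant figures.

1580 µg/L

Mass balance: 0.3590·7.600 + 0.007680·Cₑ = 0.3667·40.60
→ Cₑ = (0.3667·40.60 − 0.3590·7.600) / 0.007680 = 1583 µg/L.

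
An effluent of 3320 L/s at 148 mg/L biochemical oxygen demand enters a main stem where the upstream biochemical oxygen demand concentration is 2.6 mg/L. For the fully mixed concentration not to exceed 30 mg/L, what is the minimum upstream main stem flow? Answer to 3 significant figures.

Set C_mix = 30: (Q·2.600 + 3320·148.0) / (Q + 3320) = 30
→ Q = 3320·(148.0 − 30)/(30 − 2.600) = 14300 L/s.

14300 L/s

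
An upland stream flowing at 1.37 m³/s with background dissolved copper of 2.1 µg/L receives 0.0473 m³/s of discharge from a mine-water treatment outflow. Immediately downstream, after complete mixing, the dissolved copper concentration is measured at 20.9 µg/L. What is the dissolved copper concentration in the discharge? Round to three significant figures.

Mass balance: 1.370·2.100 + 0.04730·Cₑ = 1.417·20.90
→ Cₑ = (1.417·20.90 − 1.370·2.100) / 0.04730 = 565.4 µg/L.

565 µg/L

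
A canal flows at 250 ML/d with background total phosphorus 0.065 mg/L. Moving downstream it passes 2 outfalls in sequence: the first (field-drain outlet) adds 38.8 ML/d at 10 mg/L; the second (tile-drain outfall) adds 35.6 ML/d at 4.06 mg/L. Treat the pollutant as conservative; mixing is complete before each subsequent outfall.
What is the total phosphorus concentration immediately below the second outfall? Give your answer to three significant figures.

1.69 mg/L

Outfall 1: combined Q = 288.8 ML/d; C = (250.0·0.06500 + 38.80·10.00)/288.8 = 1.400 mg/L.
Outfall 2: combined Q = 324.4 ML/d; C = (288.8·1.400 + 35.60·4.060)/324.4 = 1.692 mg/L.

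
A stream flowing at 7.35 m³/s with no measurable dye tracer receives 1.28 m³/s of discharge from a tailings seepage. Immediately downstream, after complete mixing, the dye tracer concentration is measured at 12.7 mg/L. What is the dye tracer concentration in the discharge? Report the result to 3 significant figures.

85.6 mg/L

Mass balance: 7.350·0 + 1.280·Cₑ = 8.630·12.70
→ Cₑ = (8.630·12.70 − 7.350·0) / 1.280 = 85.63 mg/L.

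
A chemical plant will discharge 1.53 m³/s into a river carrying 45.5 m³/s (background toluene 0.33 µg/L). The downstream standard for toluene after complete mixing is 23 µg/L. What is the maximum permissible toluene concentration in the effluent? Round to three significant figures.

At the limit, (Qr·Cr + Qe·Cₑ)/(Qr + Qe) = 23:
Cₑ = (47.03·23 − 45.50·0.3300) / 1.530 = 697.2 µg/L.

697 µg/L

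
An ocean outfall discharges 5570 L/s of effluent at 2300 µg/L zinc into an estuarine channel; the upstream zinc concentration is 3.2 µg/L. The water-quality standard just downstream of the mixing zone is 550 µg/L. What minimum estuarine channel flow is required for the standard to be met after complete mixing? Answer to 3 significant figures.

17800 L/s

Set C_mix = 550: (Q·3.200 + 5570·2300) / (Q + 5570) = 550
→ Q = 5570·(2300 − 550)/(550 − 3.200) = 17830 L/s.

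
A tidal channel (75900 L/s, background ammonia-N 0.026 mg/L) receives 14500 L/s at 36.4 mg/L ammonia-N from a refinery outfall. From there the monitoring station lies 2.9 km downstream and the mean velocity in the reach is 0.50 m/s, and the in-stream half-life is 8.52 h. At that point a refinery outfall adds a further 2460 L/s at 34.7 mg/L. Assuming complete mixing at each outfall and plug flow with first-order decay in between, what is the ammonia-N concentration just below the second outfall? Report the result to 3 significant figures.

5.92 mg/L

After mixing, C = (75900·0.02600 + 14500·36.40) / 90400 = 529800/90400 = 5.860 mg/L; combined flow 90400 L/s.
Travel time t = 2.9·1000 / 0.50 = 5800 s = 1.611 h.
Half-life 8.52 h → k = ln 2 / 8.52 = 0.08136 h⁻¹ = 1.953 d⁻¹.
After decay, C = 5.860 × e^(−kt) = 5.860 × 0.8772 = 5.140 mg/L.
Second outfall: C = (90400·5.140 + 2460·34.70)/92860 = 5.923 mg/L.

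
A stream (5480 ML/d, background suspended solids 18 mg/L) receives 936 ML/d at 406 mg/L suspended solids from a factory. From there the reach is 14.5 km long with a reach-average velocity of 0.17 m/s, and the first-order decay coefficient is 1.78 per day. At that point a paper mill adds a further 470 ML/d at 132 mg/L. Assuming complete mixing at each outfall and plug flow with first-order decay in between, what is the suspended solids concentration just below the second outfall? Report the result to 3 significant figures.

21.0 mg/L

Mass balance: C = (5480·18.00 + 936.0·406.0) / 6416 = 478700/6416 = 74.60 mg/L; combined flow 6416 ML/d.
Travel time t = 14.5·1000 / 0.17 = 85290 s = 23.69 h.
Applying C = C₀e^(−kt): 74.60 × 0.1725 = 12.87 mg/L.
At the second outfall, C = (6416·12.87 + 470.0·132.0) / (6416 + 470.0) = 21.00 mg/L.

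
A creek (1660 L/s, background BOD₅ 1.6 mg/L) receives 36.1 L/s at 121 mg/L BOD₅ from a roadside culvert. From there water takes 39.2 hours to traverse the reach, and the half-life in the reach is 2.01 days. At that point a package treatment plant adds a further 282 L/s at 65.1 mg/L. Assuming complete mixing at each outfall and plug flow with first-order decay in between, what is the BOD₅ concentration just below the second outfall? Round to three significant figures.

Conservation of mass: C = (1660·1.600 + 36.10·121.0) / 1696 = 7024/1696 = 4.141 mg/L; combined flow 1696 L/s.
Half-life 2.01 d → k = ln 2 / 2.01 = 0.3448 d⁻¹.
Applying C = C₀e^(−kt): 4.141 × 0.5694 = 2.358 mg/L.
Second outfall: C = (1696·2.358 + 282.0·65.10)/1978 = 11.30 mg/L.

11.3 mg/L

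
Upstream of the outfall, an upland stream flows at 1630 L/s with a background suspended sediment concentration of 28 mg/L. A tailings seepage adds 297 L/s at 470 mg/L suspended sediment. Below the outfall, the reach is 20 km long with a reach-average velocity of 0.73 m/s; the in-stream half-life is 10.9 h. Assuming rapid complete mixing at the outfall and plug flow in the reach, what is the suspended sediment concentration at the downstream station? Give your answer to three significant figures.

Mass balance: C = (1630·28.00 + 297.0·470.0) / 1927 = 185200/1927 = 96.12 mg/L.
Travel time t = 20·1000 / 0.73 = 27400 s = 7.610 h.
Half-life 10.9 h → k = ln 2 / 10.9 = 0.06359 h⁻¹ = 1.526 d⁻¹.
Applying C = C₀e^(−kt): 96.12 × 0.6163 = 59.24 mg/L.

59.2 mg/L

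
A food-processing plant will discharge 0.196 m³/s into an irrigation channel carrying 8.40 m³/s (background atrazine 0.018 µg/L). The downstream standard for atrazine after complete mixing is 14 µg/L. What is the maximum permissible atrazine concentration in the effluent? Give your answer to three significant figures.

613 µg/L

At the limit, (Qr·Cr + Qe·Cₑ)/(Qr + Qe) = 14:
Cₑ = (8.596·14 − 8.400·0.01800) / 0.1960 = 613.2 µg/L.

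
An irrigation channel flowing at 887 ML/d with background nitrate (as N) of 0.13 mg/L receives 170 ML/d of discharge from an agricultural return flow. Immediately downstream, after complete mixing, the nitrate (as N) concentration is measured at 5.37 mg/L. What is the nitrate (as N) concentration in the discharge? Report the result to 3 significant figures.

32.7 mg/L

Mass balance: 887.0·0.1300 + 170.0·Cₑ = 1057·5.370
→ Cₑ = (1057·5.370 − 887.0·0.1300) / 170.0 = 32.71 mg/L.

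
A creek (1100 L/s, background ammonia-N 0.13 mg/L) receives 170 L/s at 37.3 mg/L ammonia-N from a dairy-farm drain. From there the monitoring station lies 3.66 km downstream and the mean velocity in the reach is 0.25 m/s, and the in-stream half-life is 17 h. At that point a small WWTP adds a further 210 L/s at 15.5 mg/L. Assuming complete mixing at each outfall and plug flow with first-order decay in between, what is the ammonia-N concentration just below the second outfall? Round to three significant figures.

5.91 mg/L

Conservation of mass: C = (1100·0.1300 + 170.0·37.30) / 1270 = 6484/1270 = 5.106 mg/L; combined flow 1270 L/s.
Travel time t = 3.66·1000 / 0.25 = 14640 s = 4.067 h.
Half-life 17 h → k = ln 2 / 17 = 0.04077 h⁻¹ = 0.9786 d⁻¹.
First-order decay: C = 5.106·exp(−k·t) = 5.106·0.8472 = 4.325 mg/L.
Second outfall: C = (1270·4.325 + 210.0·15.50)/1480 = 5.911 mg/L.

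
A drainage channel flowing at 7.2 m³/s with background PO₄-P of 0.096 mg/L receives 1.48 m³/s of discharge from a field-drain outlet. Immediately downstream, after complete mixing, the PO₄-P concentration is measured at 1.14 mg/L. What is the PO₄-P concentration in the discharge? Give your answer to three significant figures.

Mass balance: 7.200·0.09600 + 1.480·Cₑ = 8.680·1.140
→ Cₑ = (8.680·1.140 − 7.200·0.09600) / 1.480 = 6.219 mg/L.

6.22 mg/L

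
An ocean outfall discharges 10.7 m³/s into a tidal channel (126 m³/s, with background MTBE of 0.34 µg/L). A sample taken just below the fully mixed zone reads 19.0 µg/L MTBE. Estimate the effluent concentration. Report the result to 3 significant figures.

239 µg/L

Mass balance: 126.0·0.3400 + 10.70·Cₑ = 136.7·19.00
→ Cₑ = (136.7·19.00 − 126.0·0.3400) / 10.70 = 238.7 µg/L.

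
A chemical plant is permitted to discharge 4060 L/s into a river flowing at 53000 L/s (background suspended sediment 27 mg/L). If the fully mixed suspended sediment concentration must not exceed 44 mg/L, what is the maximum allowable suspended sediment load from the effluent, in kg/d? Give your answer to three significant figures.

93300 kg/d

Mass balance at the limit: 53000·27.00 + 4060·Cₑ = 57060·44 → Cₑ = 265.9 mg/L.
4060 L/s = 4.060 m³/s. Load = 4.060 m³/s × 265.9 g/m³ × 86 400 s/d = 93280 kg/d.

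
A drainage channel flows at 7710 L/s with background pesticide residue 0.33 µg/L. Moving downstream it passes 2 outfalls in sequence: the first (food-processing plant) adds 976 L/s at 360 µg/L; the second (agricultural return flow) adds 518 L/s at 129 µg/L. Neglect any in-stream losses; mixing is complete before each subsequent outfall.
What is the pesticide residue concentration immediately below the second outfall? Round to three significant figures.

Below outfall 1: Q → 8686 L/s, C = (7710·0.3300 + 976.0·360.0)/8686 = 40.74 µg/L.
Below outfall 2: Q → 9204 L/s, C = (8686·40.74 + 518.0·129.0)/9204 = 45.71 µg/L.

45.7 µg/L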